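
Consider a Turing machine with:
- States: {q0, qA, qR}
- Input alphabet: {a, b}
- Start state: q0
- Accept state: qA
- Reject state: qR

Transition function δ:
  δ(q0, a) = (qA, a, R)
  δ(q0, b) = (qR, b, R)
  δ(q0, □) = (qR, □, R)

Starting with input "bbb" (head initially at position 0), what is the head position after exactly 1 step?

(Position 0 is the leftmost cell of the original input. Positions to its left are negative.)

Execution trace (head position shown):
Step 0: [q0]bbb  (head at position 0)
Step 1: move right → b[qR]bb  (head at position 1)

After 1 step, the head is at position 1.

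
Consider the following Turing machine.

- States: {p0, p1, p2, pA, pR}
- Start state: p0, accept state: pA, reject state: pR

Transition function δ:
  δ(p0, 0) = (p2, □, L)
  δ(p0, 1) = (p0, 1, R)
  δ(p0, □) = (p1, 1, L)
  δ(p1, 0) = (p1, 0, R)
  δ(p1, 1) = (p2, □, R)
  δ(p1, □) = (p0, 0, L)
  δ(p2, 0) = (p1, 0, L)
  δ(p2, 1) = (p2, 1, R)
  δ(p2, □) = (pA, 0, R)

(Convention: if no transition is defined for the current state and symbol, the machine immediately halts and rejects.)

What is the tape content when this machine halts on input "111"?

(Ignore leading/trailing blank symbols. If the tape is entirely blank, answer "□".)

Execution trace:
Initial: [p0]111
Step 1: δ(p0, 1) = (p0, 1, R) → 1[p0]11
Step 2: δ(p0, 1) = (p0, 1, R) → 11[p0]1
Step 3: δ(p0, 1) = (p0, 1, R) → 111[p0]□
Step 4: δ(p0, □) = (p1, 1, L) → 11[p1]11
Step 5: δ(p1, 1) = (p2, □, R) → 11□[p2]1
Step 6: δ(p2, 1) = (p2, 1, R) → 11□1[p2]□
Step 7: δ(p2, □) = (pA, 0, R) → 11□10[pA]□

The machine reaches the accept state pA and halts.

Final tape (ignoring leading/trailing blanks): 11□10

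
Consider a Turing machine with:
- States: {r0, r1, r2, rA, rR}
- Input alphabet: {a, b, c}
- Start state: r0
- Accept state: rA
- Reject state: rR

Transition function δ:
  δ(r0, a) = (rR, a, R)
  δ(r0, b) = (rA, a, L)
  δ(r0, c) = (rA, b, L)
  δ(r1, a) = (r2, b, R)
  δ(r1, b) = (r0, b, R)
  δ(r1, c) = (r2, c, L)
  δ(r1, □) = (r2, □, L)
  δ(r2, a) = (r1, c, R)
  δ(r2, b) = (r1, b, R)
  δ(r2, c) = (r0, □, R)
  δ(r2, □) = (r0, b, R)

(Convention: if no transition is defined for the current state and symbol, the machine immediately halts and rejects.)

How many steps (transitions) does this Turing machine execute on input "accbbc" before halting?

Execution trace:
Initial: [r0]accbbc
Step 1: δ(r0, a) = (rR, a, R) → a[rR]ccbbc

The machine reaches the reject state rR and halts.

The machine executed 1 step before halting.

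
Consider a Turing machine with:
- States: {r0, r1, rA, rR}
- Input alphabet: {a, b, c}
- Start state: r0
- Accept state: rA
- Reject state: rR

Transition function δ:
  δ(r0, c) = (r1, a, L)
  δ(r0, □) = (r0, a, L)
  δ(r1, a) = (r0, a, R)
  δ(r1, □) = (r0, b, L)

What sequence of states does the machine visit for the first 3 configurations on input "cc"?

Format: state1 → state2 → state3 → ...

Execution trace:
Initial: [r0]cc
Step 1: δ(r0, c) = (r1, a, L) → [r1]□ac
Step 2: δ(r1, □) = (r0, b, L) → [r0]□bac

State sequence: r0 → r1 → r0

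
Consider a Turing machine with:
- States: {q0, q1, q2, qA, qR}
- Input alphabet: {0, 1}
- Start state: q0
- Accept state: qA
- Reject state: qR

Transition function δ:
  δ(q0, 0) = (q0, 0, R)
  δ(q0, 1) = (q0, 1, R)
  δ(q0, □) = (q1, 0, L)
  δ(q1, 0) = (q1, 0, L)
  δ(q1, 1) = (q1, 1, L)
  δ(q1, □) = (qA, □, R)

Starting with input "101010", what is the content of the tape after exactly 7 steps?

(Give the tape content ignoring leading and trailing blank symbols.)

Execution trace:
Initial: [q0]101010
Step 1: δ(q0, 1) = (q0, 1, R) → 1[q0]01010
Step 2: δ(q0, 0) = (q0, 0, R) → 10[q0]1010
Step 3: δ(q0, 1) = (q0, 1, R) → 101[q0]010
Step 4: δ(q0, 0) = (q0, 0, R) → 1010[q0]10
Step 5: δ(q0, 1) = (q0, 1, R) → 10101[q0]0
Step 6: δ(q0, 0) = (q0, 0, R) → 101010[q0]□
Step 7: δ(q0, □) = (q1, 0, L) → 10101[q1]00

After 7 steps, the tape (ignoring leading/trailing blanks) is: 1010100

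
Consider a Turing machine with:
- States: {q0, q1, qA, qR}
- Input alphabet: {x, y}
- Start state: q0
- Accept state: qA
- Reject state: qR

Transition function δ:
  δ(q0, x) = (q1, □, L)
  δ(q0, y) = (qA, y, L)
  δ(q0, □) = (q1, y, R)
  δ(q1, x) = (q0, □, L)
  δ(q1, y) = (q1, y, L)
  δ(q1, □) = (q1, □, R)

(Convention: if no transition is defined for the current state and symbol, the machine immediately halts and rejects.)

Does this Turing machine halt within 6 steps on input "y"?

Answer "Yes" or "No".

Execution trace:
Initial: [q0]y
Step 1: δ(q0, y) = (qA, y, L) → [qA]□y

The machine reaches the accept state qA and halts.
The machine halted after 1 step (within the 6-step bound).

Answer: Yes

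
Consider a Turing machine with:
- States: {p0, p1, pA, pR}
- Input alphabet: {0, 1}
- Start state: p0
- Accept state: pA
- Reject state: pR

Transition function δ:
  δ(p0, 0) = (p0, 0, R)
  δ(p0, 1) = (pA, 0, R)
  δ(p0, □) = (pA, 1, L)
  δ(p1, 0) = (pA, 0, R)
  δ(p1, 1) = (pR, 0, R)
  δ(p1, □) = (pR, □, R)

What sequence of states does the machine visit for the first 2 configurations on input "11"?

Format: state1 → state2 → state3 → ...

Execution trace:
Initial: [p0]11
Step 1: δ(p0, 1) = (pA, 0, R) → 0[pA]1

The machine reaches the accept state pA and halts.

State sequence: p0 → pA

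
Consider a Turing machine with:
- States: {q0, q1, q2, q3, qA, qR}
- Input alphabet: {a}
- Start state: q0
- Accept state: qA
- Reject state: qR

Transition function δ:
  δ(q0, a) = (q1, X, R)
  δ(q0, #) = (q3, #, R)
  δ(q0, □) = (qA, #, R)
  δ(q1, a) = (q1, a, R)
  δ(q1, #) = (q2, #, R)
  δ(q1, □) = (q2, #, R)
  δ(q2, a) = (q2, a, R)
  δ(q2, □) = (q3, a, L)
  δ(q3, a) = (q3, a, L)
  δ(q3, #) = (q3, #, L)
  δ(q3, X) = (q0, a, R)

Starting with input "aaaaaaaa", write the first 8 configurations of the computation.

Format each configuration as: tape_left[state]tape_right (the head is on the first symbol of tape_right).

Transitions applied:
Step 1: δ(q0, a) = (q1, X, R)
Step 2: δ(q1, a) = (q1, a, R)
Step 3: δ(q1, a) = (q1, a, R)
Step 4: δ(q1, a) = (q1, a, R)
Step 5: δ(q1, a) = (q1, a, R)
Step 6: δ(q1, a) = (q1, a, R)
Step 7: δ(q1, a) = (q1, a, R)

The first 8 configurations are:
[q0]aaaaaaaa ⊢ X[q1]aaaaaaa ⊢ Xa[q1]aaaaaa ⊢ Xaa[q1]aaaaa ⊢ Xaaa[q1]aaaa ⊢ Xaaaa[q1]aaa ⊢ Xaaaaa[q1]aa ⊢ Xaaaaaa[q1]a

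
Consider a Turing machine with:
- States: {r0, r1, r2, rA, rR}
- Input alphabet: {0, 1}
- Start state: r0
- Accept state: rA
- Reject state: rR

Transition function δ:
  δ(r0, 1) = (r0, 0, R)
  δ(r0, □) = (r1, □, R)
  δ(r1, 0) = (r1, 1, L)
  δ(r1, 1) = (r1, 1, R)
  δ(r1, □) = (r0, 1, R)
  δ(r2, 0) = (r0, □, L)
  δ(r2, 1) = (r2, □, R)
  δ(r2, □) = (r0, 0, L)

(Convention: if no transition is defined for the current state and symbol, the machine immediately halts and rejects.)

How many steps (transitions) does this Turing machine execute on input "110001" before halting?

Execution trace:
Initial: [r0]110001
Step 1: δ(r0, 1) = (r0, 0, R) → 0[r0]10001
Step 2: δ(r0, 1) = (r0, 0, R) → 00[r0]0001

No transition is defined for δ(r0, 0). By convention the machine halts and rejects.

The machine executed 2 steps before halting.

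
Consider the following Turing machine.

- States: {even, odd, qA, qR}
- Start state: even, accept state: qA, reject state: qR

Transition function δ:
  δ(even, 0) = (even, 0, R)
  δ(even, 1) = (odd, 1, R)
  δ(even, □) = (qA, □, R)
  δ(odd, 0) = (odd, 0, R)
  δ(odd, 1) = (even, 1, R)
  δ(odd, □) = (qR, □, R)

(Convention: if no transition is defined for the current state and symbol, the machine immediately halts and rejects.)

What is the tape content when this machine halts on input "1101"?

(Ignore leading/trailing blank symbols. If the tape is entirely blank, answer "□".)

Execution trace:
Initial: [even]1101
Step 1: δ(even, 1) = (odd, 1, R) → 1[odd]101
Step 2: δ(odd, 1) = (even, 1, R) → 11[even]01
Step 3: δ(even, 0) = (even, 0, R) → 110[even]1
Step 4: δ(even, 1) = (odd, 1, R) → 1101[odd]□
Step 5: δ(odd, □) = (qR, □, R) → 1101□[qR]□

The machine reaches the reject state qR and halts.

Final tape (ignoring leading/trailing blanks): 1101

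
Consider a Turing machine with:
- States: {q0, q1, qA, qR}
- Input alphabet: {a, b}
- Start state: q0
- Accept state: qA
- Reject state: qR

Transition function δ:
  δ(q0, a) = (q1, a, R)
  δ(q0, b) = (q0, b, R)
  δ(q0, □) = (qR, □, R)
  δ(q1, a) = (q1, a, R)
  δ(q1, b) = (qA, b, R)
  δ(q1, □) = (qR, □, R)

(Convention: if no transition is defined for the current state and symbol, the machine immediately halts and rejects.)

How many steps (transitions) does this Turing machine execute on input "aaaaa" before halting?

Execution trace:
Initial: [q0]aaaaa
Step 1: δ(q0, a) = (q1, a, R) → a[q1]aaaa
Step 2: δ(q1, a) = (q1, a, R) → aa[q1]aaa
Step 3: δ(q1, a) = (q1, a, R) → aaa[q1]aa
Step 4: δ(q1, a) = (q1, a, R) → aaaa[q1]a
Step 5: δ(q1, a) = (q1, a, R) → aaaaa[q1]□
Step 6: δ(q1, □) = (qR, □, R) → aaaaa□[qR]□

The machine reaches the reject state qR and halts.

The machine executed 6 steps before halting.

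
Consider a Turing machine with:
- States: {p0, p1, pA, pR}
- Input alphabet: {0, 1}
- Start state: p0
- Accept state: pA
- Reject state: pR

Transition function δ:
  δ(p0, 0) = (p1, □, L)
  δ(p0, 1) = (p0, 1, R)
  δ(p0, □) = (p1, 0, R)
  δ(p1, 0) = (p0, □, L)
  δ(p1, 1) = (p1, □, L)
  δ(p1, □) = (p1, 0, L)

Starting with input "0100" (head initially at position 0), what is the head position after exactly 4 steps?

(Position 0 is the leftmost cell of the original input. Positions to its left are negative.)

Execution trace (head position shown):
Step 0: [p0]0100  (head at position 0)
Step 1: move left → [p1]□□100  (head at position -1)
Step 2: move left → [p1]□0□100  (head at position -2)
Step 3: move left → [p1]□00□100  (head at position -3)
Step 4: move left → [p1]□000□100  (head at position -4)

After 4 steps, the head is at position -4.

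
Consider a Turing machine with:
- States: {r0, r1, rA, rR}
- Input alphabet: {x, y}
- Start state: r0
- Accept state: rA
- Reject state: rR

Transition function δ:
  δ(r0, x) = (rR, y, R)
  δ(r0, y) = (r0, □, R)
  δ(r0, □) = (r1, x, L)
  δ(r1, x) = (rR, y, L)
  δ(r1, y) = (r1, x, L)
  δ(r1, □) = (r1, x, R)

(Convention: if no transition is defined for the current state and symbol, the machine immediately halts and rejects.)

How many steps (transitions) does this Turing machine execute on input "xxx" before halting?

Execution trace:
Initial: [r0]xxx
Step 1: δ(r0, x) = (rR, y, R) → y[rR]xx

The machine reaches the reject state rR and halts.

The machine executed 1 step before halting.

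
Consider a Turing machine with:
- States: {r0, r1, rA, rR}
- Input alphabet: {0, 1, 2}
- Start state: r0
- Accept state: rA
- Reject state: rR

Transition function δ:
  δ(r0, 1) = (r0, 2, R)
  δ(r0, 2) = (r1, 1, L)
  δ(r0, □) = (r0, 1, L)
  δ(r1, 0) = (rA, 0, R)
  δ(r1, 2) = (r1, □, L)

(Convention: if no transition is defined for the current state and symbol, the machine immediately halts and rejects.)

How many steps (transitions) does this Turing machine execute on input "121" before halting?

Execution trace:
Initial: [r0]121
Step 1: δ(r0, 1) = (r0, 2, R) → 2[r0]21
Step 2: δ(r0, 2) = (r1, 1, L) → [r1]211
Step 3: δ(r1, 2) = (r1, □, L) → [r1]□□11

No transition is defined for δ(r1, □). By convention the machine halts and rejects.

The machine executed 3 steps before halting.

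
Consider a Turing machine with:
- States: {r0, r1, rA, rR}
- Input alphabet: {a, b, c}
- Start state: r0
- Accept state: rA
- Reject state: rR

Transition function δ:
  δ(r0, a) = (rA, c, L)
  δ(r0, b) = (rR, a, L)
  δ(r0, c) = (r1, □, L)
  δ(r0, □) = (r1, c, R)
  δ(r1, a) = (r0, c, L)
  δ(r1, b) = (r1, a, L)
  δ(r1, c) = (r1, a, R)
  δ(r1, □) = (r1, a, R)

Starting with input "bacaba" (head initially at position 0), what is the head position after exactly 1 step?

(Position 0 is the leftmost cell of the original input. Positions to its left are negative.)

Execution trace (head position shown):
Step 0: [r0]bacaba  (head at position 0)
Step 1: move left → [rR]□aacaba  (head at position -1)

After 1 step, the head is at position -1.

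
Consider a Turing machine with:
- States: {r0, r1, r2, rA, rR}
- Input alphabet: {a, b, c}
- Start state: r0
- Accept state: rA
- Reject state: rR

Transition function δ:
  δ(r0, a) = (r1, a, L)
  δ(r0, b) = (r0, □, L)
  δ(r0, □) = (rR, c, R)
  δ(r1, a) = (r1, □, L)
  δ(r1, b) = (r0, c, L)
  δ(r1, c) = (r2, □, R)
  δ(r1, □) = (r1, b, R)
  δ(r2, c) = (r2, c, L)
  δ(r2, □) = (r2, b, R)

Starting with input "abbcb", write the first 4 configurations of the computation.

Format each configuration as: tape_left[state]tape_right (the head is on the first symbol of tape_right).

Transitions applied:
Step 1: δ(r0, a) = (r1, a, L)
Step 2: δ(r1, □) = (r1, b, R)
Step 3: δ(r1, a) = (r1, □, L)

The first 4 configurations are:
[r0]abbcb ⊢ [r1]□abbcb ⊢ b[r1]abbcb ⊢ [r1]b□bbcb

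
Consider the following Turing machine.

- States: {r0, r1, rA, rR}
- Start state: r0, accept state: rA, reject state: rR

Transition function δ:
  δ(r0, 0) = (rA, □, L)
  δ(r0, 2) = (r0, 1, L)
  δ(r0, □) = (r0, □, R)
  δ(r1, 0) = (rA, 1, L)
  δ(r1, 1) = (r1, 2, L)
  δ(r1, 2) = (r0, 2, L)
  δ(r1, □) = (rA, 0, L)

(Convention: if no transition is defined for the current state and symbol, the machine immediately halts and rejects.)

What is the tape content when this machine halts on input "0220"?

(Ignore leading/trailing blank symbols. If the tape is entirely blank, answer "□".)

Execution trace:
Initial: [r0]0220
Step 1: δ(r0, 0) = (rA, □, L) → [rA]□□220

The machine reaches the accept state rA and halts.

Final tape (ignoring leading/trailing blanks): 220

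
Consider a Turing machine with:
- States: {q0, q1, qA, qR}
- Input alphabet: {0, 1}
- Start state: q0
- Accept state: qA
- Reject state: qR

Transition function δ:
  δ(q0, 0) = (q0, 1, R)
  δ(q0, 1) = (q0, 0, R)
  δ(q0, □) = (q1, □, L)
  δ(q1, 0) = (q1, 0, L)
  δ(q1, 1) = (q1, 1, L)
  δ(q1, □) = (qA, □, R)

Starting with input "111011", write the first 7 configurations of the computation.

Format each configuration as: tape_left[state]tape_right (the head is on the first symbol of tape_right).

Transitions applied:
Step 1: δ(q0, 1) = (q0, 0, R)
Step 2: δ(q0, 1) = (q0, 0, R)
Step 3: δ(q0, 1) = (q0, 0, R)
Step 4: δ(q0, 0) = (q0, 1, R)
Step 5: δ(q0, 1) = (q0, 0, R)
Step 6: δ(q0, 1) = (q0, 0, R)

The first 7 configurations are:
[q0]111011 ⊢ 0[q0]11011 ⊢ 00[q0]1011 ⊢ 000[q0]011 ⊢ 0001[q0]11 ⊢ 00010[q0]1 ⊢ 000100[q0]□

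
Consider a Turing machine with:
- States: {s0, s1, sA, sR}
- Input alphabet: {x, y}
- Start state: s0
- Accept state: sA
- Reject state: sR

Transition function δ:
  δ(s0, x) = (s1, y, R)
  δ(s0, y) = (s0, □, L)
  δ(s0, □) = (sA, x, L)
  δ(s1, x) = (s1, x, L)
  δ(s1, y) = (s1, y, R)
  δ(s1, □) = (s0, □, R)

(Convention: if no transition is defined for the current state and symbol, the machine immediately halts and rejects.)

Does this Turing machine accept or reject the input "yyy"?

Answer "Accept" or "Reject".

Execution trace:
Initial: [s0]yyy
Step 1: δ(s0, y) = (s0, □, L) → [s0]□□yy
Step 2: δ(s0, □) = (sA, x, L) → [sA]□x□yy

The machine reaches the accept state sA and halts.

Answer: Accept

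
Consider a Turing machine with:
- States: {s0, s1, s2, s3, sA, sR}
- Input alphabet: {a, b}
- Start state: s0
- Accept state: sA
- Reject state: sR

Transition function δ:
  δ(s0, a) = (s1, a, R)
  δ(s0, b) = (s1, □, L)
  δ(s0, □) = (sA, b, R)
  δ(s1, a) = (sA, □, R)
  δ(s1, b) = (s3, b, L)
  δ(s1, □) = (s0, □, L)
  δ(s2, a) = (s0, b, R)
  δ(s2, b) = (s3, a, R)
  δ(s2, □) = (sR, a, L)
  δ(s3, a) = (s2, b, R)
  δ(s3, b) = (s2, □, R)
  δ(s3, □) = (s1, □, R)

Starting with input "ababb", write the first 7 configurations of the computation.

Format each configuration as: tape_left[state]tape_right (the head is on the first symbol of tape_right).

Transitions applied:
Step 1: δ(s0, a) = (s1, a, R)
Step 2: δ(s1, b) = (s3, b, L)
Step 3: δ(s3, a) = (s2, b, R)
Step 4: δ(s2, b) = (s3, a, R)
Step 5: δ(s3, a) = (s2, b, R)
Step 6: δ(s2, b) = (s3, a, R)

The first 7 configurations are:
[s0]ababb ⊢ a[s1]babb ⊢ [s3]ababb ⊢ b[s2]babb ⊢ ba[s3]abb ⊢ bab[s2]bb ⊢ baba[s3]b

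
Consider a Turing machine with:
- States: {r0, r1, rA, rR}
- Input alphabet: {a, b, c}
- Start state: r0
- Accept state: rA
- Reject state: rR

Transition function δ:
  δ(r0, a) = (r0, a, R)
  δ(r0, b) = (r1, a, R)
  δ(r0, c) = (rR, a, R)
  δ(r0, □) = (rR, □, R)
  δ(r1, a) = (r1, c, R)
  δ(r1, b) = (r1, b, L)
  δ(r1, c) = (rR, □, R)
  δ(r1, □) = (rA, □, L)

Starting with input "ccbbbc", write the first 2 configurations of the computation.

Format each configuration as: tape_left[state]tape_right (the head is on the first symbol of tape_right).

Transitions applied:
Step 1: δ(r0, c) = (rR, a, R)

The first 2 configurations are:
[r0]ccbbbc ⊢ a[rR]cbbbc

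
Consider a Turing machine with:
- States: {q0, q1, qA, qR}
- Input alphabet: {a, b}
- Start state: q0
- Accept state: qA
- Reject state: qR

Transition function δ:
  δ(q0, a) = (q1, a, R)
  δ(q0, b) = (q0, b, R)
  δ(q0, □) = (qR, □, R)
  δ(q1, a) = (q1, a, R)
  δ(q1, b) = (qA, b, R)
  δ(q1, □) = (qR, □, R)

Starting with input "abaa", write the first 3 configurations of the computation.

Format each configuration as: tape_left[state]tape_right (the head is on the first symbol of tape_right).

Transitions applied:
Step 1: δ(q0, a) = (q1, a, R)
Step 2: δ(q1, b) = (qA, b, R)

The first 3 configurations are:
[q0]abaa ⊢ a[q1]baa ⊢ ab[qA]aa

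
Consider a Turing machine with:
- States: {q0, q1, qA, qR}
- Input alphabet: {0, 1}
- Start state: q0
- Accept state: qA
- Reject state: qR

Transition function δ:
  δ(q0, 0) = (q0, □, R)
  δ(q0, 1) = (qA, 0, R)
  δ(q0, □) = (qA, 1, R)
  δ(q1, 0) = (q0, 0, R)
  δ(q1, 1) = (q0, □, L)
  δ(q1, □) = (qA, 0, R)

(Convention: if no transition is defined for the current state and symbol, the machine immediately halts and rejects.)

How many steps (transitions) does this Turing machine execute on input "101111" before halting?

Execution trace:
Initial: [q0]101111
Step 1: δ(q0, 1) = (qA, 0, R) → 0[qA]01111

The machine reaches the accept state qA and halts.

The machine executed 1 step before halting.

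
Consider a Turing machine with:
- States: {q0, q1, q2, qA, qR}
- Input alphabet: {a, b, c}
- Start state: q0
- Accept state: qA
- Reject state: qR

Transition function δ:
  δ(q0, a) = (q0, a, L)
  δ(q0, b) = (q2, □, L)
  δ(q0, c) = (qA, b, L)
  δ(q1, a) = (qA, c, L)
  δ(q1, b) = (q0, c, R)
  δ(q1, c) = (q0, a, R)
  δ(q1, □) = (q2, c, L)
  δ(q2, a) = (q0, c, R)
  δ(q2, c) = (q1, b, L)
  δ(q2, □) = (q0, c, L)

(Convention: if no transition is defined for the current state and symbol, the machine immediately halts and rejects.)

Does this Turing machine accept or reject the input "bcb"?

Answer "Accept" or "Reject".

Execution trace:
Initial: [q0]bcb
Step 1: δ(q0, b) = (q2, □, L) → [q2]□□cb
Step 2: δ(q2, □) = (q0, c, L) → [q0]□c□cb

No transition is defined for δ(q0, □). By convention the machine halts and rejects.

Answer: Reject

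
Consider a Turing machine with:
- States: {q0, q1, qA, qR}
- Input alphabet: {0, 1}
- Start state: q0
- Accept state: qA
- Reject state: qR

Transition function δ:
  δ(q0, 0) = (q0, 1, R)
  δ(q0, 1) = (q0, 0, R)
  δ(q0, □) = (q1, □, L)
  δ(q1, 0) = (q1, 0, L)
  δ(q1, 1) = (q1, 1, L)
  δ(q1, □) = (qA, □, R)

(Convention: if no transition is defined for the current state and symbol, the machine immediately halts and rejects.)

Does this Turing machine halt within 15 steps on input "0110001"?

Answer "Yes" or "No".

Execution trace:
Initial: [q0]0110001
Step 1: δ(q0, 0) = (q0, 1, R) → 1[q0]110001
Step 2: δ(q0, 1) = (q0, 0, R) → 10[q0]10001
Step 3: δ(q0, 1) = (q0, 0, R) → 100[q0]0001
Step 4: δ(q0, 0) = (q0, 1, R) → 1001[q0]001
Step 5: δ(q0, 0) = (q0, 1, R) → 10011[q0]01
Step 6: δ(q0, 0) = (q0, 1, R) → 100111[q0]1
Step 7: δ(q0, 1) = (q0, 0, R) → 1001110[q0]□
Step 8: δ(q0, □) = (q1, □, L) → 100111[q1]0□
Step 9: δ(q1, 0) = (q1, 0, L) → 10011[q1]10□
Step 10: δ(q1, 1) = (q1, 1, L) → 1001[q1]110□
Step 11: δ(q1, 1) = (q1, 1, L) → 100[q1]1110□
Step 12: δ(q1, 1) = (q1, 1, L) → 10[q1]01110□
Step 13: δ(q1, 0) = (q1, 0, L) → 1[q1]001110□
Step 14: δ(q1, 0) = (q1, 0, L) → [q1]1001110□
Step 15: δ(q1, 1) = (q1, 1, L) → [q1]□1001110□

The machine has not reached a halting state after 15 steps.
The machine did not halt within the 15-step bound.

Answer: No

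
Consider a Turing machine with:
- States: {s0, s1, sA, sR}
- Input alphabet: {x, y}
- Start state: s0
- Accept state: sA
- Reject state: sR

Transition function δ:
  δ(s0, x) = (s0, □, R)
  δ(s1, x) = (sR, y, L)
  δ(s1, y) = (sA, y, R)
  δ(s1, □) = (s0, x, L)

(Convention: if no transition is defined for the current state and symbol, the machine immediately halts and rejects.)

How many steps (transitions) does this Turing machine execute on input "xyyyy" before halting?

Execution trace:
Initial: [s0]xyyyy
Step 1: δ(s0, x) = (s0, □, R) → □[s0]yyyy

No transition is defined for δ(s0, y). By convention the machine halts and rejects.

The machine executed 1 step before halting.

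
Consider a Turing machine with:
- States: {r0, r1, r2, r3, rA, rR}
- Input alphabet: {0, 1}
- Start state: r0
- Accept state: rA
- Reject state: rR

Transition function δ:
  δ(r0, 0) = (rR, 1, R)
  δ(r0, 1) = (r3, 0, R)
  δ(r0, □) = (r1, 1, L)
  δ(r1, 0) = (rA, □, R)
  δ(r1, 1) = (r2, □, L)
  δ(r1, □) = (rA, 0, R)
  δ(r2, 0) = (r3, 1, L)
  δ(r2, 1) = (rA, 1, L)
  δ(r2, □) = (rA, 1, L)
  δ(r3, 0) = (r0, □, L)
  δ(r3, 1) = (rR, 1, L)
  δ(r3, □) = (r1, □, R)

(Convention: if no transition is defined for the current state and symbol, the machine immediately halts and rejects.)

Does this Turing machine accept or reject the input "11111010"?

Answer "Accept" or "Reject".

Execution trace:
Initial: [r0]11111010
Step 1: δ(r0, 1) = (r3, 0, R) → 0[r3]1111010
Step 2: δ(r3, 1) = (rR, 1, L) → [rR]01111010

The machine reaches the reject state rR and halts.

Answer: Reject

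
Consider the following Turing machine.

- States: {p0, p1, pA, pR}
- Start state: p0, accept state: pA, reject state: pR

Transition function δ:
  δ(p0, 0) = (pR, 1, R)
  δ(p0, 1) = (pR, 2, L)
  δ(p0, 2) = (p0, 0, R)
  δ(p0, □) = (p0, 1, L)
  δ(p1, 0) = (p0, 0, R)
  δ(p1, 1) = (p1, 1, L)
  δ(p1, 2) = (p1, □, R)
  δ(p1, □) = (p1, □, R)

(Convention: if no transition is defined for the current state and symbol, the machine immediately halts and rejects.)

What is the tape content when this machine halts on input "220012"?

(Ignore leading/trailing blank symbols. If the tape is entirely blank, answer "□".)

Execution trace:
Initial: [p0]220012
Step 1: δ(p0, 2) = (p0, 0, R) → 0[p0]20012
Step 2: δ(p0, 2) = (p0, 0, R) → 00[p0]0012
Step 3: δ(p0, 0) = (pR, 1, R) → 001[pR]012

The machine reaches the reject state pR and halts.

Final tape (ignoring leading/trailing blanks): 001012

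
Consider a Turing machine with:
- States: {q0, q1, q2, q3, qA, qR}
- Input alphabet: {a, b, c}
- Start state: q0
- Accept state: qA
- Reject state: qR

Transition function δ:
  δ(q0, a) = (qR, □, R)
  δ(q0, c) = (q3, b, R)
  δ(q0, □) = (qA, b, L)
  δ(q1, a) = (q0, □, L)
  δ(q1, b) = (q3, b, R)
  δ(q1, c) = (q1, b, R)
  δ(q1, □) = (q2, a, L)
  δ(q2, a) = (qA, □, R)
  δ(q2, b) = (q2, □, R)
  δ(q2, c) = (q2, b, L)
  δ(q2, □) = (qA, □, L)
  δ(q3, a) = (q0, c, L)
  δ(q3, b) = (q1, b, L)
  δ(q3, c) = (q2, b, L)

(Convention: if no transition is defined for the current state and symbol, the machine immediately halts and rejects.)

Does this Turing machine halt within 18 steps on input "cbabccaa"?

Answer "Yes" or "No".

Execution trace:
Initial: [q0]cbabccaa
Step 1: δ(q0, c) = (q3, b, R) → b[q3]babccaa
Step 2: δ(q3, b) = (q1, b, L) → [q1]bbabccaa
Step 3: δ(q1, b) = (q3, b, R) → b[q3]babccaa
Step 4: δ(q3, b) = (q1, b, L) → [q1]bbabccaa
Step 5: δ(q1, b) = (q3, b, R) → b[q3]babccaa
Step 6: δ(q3, b) = (q1, b, L) → [q1]bbabccaa
Step 7: δ(q1, b) = (q3, b, R) → b[q3]babccaa
Step 8: δ(q3, b) = (q1, b, L) → [q1]bbabccaa
Step 9: δ(q1, b) = (q3, b, R) → b[q3]babccaa
Step 10: δ(q3, b) = (q1, b, L) → [q1]bbabccaa
Step 11: δ(q1, b) = (q3, b, R) → b[q3]babccaa
Step 12: δ(q3, b) = (q1, b, L) → [q1]bbabccaa
Step 13: δ(q1, b) = (q3, b, R) → b[q3]babccaa
Step 14: δ(q3, b) = (q1, b, L) → [q1]bbabccaa
Step 15: δ(q1, b) = (q3, b, R) → b[q3]babccaa
Step 16: δ(q3, b) = (q1, b, L) → [q1]bbabccaa
Step 17: δ(q1, b) = (q3, b, R) → b[q3]babccaa
Step 18: δ(q3, b) = (q1, b, L) → [q1]bbabccaa

The machine has not reached a halting state after 18 steps.
The machine did not halt within the 18-step bound.

Answer: No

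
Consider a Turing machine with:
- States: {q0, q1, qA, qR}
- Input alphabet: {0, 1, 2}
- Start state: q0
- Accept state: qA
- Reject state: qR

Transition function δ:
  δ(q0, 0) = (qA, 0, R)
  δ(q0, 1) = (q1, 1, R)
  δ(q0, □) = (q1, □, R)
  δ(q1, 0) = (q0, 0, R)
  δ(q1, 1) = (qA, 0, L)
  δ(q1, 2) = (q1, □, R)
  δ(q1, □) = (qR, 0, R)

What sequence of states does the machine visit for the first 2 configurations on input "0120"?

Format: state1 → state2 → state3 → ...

Execution trace:
Initial: [q0]0120
Step 1: δ(q0, 0) = (qA, 0, R) → 0[qA]120

The machine reaches the accept state qA and halts.

State sequence: q0 → qA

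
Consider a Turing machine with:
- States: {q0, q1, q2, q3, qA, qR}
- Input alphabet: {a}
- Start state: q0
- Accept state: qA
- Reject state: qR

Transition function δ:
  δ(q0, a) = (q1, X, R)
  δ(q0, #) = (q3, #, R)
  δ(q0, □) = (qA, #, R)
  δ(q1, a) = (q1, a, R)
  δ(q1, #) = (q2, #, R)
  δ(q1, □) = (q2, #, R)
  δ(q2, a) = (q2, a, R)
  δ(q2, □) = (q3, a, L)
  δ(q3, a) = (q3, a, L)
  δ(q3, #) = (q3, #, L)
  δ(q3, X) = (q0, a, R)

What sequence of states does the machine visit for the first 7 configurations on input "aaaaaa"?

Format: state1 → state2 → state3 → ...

Execution trace:
Initial: [q0]aaaaaa
Step 1: δ(q0, a) = (q1, X, R) → X[q1]aaaaa
Step 2: δ(q1, a) = (q1, a, R) → Xa[q1]aaaa
Step 3: δ(q1, a) = (q1, a, R) → Xaa[q1]aaa
Step 4: δ(q1, a) = (q1, a, R) → Xaaa[q1]aa
Step 5: δ(q1, a) = (q1, a, R) → Xaaaa[q1]a
Step 6: δ(q1, a) = (q1, a, R) → Xaaaaa[q1]□

State sequence: q0 → q1 → q1 → q1 → q1 → q1 → q1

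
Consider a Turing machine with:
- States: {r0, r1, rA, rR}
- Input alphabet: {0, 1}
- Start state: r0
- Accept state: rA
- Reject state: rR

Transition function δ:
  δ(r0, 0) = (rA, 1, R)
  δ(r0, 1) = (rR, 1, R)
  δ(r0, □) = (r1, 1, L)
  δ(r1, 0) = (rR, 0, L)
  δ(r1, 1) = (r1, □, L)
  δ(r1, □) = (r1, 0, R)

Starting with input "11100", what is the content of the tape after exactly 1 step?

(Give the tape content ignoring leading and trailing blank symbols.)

Execution trace:
Initial: [r0]11100
Step 1: δ(r0, 1) = (rR, 1, R) → 1[rR]1100

The machine reaches the reject state rR and halts.

After 1 step, the tape (ignoring leading/trailing blanks) is: 11100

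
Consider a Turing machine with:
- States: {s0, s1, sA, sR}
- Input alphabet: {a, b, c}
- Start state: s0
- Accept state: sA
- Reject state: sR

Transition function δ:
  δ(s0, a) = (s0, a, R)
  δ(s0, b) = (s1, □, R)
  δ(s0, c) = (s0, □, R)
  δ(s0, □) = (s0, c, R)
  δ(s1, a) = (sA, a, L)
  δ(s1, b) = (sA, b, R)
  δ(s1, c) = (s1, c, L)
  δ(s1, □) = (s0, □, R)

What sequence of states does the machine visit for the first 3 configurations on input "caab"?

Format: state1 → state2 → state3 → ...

Execution trace:
Initial: [s0]caab
Step 1: δ(s0, c) = (s0, □, R) → □[s0]aab
Step 2: δ(s0, a) = (s0, a, R) → □a[s0]ab

State sequence: s0 → s0 → s0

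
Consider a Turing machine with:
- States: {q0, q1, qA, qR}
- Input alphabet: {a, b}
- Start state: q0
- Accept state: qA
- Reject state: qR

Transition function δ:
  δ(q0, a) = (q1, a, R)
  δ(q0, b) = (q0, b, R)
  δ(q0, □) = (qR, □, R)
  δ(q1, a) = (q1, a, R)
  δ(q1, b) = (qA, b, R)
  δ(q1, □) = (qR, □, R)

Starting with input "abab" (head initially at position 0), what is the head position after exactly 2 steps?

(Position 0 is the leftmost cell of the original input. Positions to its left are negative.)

Execution trace (head position shown):
Step 0: [q0]abab  (head at position 0)
Step 1: move right → a[q1]bab  (head at position 1)
Step 2: move right → ab[qA]ab  (head at position 2)

After 2 steps, the head is at position 2.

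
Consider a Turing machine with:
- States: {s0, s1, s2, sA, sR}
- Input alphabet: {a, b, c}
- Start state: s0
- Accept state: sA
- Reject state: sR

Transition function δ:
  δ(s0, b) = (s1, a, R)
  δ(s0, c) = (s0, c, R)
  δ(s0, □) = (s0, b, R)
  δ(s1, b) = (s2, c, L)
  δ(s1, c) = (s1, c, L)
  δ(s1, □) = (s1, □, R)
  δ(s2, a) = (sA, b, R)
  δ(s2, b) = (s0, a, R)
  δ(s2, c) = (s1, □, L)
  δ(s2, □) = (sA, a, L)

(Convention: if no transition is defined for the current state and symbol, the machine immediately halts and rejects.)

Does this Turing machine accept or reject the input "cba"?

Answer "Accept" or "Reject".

Execution trace:
Initial: [s0]cba
Step 1: δ(s0, c) = (s0, c, R) → c[s0]ba
Step 2: δ(s0, b) = (s1, a, R) → ca[s1]a

No transition is defined for δ(s1, a). By convention the machine halts and rejects.

Answer: Reject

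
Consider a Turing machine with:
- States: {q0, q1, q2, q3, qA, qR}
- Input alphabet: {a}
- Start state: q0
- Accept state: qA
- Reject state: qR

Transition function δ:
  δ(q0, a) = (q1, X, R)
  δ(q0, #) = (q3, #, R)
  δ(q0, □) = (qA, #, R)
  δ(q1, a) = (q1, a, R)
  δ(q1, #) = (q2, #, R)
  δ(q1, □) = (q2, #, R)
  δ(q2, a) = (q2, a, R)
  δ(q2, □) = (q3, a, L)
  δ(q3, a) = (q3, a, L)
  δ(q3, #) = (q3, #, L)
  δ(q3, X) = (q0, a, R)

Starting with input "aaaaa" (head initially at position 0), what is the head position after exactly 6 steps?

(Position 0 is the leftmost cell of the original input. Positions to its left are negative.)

Execution trace (head position shown):
Step 0: [q0]aaaaa  (head at position 0)
Step 1: move right → X[q1]aaaa  (head at position 1)
Step 2: move right → Xa[q1]aaa  (head at position 2)
Step 3: move right → Xaa[q1]aa  (head at position 3)
Step 4: move right → Xaaa[q1]a  (head at position 4)
Step 5: move right → Xaaaa[q1]□  (head at position 5)
Step 6: move right → Xaaaa#[q2]□  (head at position 6)

After 6 steps, the head is at position 6.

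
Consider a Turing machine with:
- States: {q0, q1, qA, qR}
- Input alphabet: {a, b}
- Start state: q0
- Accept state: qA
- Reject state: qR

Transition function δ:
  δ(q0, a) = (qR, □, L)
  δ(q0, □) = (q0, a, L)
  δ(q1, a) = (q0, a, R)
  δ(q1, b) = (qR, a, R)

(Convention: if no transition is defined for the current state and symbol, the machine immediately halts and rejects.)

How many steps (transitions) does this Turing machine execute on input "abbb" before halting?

Execution trace:
Initial: [q0]abbb
Step 1: δ(q0, a) = (qR, □, L) → [qR]□□bbb

The machine reaches the reject state qR and halts.

The machine executed 1 step before halting.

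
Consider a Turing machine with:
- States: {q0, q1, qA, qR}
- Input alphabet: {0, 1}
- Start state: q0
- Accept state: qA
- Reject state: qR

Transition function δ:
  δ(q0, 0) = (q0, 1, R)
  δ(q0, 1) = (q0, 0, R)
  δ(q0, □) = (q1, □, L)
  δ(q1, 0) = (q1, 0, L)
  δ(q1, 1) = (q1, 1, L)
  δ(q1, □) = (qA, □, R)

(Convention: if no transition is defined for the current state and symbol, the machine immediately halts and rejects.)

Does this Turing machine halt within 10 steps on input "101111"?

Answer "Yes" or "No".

Execution trace:
Initial: [q0]101111
Step 1: δ(q0, 1) = (q0, 0, R) → 0[q0]01111
Step 2: δ(q0, 0) = (q0, 1, R) → 01[q0]1111
Step 3: δ(q0, 1) = (q0, 0, R) → 010[q0]111
Step 4: δ(q0, 1) = (q0, 0, R) → 0100[q0]11
Step 5: δ(q0, 1) = (q0, 0, R) → 01000[q0]1
Step 6: δ(q0, 1) = (q0, 0, R) → 010000[q0]□
Step 7: δ(q0, □) = (q1, □, L) → 01000[q1]0□
Step 8: δ(q1, 0) = (q1, 0, L) → 0100[q1]00□
Step 9: δ(q1, 0) = (q1, 0, L) → 010[q1]000□
Step 10: δ(q1, 0) = (q1, 0, L) → 01[q1]0000□

The machine has not reached a halting state after 10 steps.
The machine did not halt within the 10-step bound.

Answer: No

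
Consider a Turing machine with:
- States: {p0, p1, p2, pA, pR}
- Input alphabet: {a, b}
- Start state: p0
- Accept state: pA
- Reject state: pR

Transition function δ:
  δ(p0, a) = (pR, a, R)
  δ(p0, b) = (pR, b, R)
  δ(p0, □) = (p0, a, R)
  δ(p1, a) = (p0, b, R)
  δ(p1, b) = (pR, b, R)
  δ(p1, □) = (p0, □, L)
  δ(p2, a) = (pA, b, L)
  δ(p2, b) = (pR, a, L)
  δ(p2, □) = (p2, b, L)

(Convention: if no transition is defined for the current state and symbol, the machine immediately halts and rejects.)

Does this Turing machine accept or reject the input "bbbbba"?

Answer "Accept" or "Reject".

Execution trace:
Initial: [p0]bbbbba
Step 1: δ(p0, b) = (pR, b, R) → b[pR]bbbba

The machine reaches the reject state pR and halts.

Answer: Reject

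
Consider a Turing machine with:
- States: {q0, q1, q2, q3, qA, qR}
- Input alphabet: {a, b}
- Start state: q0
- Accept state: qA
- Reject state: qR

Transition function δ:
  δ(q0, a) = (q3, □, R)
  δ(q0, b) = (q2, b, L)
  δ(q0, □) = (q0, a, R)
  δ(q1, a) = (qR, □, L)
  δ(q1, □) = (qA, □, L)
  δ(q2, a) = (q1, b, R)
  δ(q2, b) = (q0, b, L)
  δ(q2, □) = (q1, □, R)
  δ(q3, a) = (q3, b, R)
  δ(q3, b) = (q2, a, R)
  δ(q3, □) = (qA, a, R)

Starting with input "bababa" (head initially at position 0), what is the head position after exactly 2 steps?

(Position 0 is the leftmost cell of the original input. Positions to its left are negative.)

Execution trace (head position shown):
Step 0: [q0]bababa  (head at position 0)
Step 1: move left → [q2]□bababa  (head at position -1)
Step 2: move right → □[q1]bababa  (head at position 0)

After 2 steps, the head is at position 0.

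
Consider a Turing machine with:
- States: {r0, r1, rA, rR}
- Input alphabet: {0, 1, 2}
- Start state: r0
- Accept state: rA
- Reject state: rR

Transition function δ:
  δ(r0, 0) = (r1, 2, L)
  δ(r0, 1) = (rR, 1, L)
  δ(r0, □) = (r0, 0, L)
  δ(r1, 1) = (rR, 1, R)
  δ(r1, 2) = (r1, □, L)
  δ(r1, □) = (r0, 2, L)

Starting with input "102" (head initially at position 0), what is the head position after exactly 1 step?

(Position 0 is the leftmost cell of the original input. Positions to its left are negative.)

Execution trace (head position shown):
Step 0: [r0]102  (head at position 0)
Step 1: move left → [rR]□102  (head at position -1)

After 1 step, the head is at position -1.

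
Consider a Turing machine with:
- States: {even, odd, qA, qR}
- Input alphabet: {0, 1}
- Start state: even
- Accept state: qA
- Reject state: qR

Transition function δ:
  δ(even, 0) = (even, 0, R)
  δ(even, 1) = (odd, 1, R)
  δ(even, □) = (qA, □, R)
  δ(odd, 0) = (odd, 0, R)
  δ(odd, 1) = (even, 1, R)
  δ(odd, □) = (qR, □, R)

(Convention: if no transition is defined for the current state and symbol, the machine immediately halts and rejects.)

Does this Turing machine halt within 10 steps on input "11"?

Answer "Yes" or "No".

Execution trace:
Initial: [even]11
Step 1: δ(even, 1) = (odd, 1, R) → 1[odd]1
Step 2: δ(odd, 1) = (even, 1, R) → 11[even]□
Step 3: δ(even, □) = (qA, □, R) → 11□[qA]□

The machine reaches the accept state qA and halts.
The machine halted after 3 steps (within the 10-step bound).

Answer: Yes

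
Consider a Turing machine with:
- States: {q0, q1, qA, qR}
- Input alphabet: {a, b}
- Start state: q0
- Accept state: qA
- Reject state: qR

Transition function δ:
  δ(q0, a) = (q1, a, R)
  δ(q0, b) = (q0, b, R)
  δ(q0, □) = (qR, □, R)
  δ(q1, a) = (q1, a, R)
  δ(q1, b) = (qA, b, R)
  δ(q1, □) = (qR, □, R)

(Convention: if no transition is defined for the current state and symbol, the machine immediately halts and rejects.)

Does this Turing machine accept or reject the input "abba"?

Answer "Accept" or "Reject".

Execution trace:
Initial: [q0]abba
Step 1: δ(q0, a) = (q1, a, R) → a[q1]bba
Step 2: δ(q1, b) = (qA, b, R) → ab[qA]ba

The machine reaches the accept state qA and halts.

Answer: Accept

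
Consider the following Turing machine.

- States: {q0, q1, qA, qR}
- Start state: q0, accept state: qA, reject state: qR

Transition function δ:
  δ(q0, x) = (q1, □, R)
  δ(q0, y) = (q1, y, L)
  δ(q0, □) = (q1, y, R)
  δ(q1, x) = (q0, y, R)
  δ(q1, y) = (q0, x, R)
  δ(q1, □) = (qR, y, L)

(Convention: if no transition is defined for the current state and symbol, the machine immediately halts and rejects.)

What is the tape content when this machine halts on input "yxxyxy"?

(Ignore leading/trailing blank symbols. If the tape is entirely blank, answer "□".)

Execution trace:
Initial: [q0]yxxyxy
Step 1: δ(q0, y) = (q1, y, L) → [q1]□yxxyxy
Step 2: δ(q1, □) = (qR, y, L) → [qR]□yyxxyxy

The machine reaches the reject state qR and halts.

Final tape (ignoring leading/trailing blanks): yyxxyxy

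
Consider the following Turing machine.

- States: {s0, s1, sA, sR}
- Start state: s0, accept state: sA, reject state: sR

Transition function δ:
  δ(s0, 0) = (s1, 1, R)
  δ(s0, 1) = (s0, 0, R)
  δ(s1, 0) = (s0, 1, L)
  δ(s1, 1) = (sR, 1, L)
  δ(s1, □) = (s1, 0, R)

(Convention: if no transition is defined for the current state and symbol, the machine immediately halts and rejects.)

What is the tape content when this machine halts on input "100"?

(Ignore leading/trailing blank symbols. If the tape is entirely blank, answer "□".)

Execution trace:
Initial: [s0]100
Step 1: δ(s0, 1) = (s0, 0, R) → 0[s0]00
Step 2: δ(s0, 0) = (s1, 1, R) → 01[s1]0
Step 3: δ(s1, 0) = (s0, 1, L) → 0[s0]11
Step 4: δ(s0, 1) = (s0, 0, R) → 00[s0]1
Step 5: δ(s0, 1) = (s0, 0, R) → 000[s0]□

No transition is defined for δ(s0, □). By convention the machine halts and rejects.

Final tape (ignoring leading/trailing blanks): 000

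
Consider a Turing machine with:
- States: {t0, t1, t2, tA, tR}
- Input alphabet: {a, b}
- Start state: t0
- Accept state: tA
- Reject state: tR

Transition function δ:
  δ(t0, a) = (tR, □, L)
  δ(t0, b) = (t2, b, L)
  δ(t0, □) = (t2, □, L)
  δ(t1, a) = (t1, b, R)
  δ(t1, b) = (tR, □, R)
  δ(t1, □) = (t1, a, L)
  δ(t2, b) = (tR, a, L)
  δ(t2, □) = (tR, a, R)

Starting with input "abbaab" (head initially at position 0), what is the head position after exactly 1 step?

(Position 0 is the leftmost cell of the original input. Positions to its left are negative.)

Execution trace (head position shown):
Step 0: [t0]abbaab  (head at position 0)
Step 1: move left → [tR]□□bbaab  (head at position -1)

After 1 step, the head is at position -1.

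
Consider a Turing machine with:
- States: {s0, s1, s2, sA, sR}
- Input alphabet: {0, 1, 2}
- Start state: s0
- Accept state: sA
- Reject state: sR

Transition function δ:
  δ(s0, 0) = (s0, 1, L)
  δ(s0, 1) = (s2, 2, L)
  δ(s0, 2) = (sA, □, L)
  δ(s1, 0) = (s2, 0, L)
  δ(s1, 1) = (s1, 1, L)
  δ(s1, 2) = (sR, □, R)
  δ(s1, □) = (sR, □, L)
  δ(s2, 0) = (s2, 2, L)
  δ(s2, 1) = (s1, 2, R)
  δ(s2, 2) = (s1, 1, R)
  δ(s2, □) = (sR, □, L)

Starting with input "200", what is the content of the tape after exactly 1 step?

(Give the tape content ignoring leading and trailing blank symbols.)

Execution trace:
Initial: [s0]200
Step 1: δ(s0, 2) = (sA, □, L) → [sA]□□00

The machine reaches the accept state sA and halts.

After 1 step, the tape (ignoring leading/trailing blanks) is: 00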